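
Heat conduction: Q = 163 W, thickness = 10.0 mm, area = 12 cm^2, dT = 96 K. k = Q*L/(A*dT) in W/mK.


k = 163*10.0/1000/(12/10000*96) = 14.15 W/mK

14.15


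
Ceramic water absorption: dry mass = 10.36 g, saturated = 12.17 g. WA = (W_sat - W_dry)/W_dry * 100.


WA = (12.17 - 10.36) / 10.36 * 100 = 17.47%

17.47


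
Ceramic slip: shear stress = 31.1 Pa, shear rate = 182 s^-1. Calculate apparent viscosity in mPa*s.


eta = tau/gamma * 1000 = 31.1/182 * 1000 = 170.9 mPa*s

170.9


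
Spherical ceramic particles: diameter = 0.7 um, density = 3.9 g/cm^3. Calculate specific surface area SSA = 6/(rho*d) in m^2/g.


SSA = 6 / (3.9 * 0.7) = 2.198 m^2/g

2.198


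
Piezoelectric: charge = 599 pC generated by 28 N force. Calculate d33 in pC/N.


d33 = 599 / 28 = 21.4 pC/N

21.4


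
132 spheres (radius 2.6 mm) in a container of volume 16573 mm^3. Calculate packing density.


V_sphere = 4/3*pi*2.6^3 = 73.6222 mm^3
Total V = 132*73.6222 = 9718.1304 mm^3
PD = 9718.1304 / 16573 = 0.586

0.586


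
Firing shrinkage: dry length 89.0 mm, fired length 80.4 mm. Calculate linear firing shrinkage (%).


FS = (89.0 - 80.4) / 89.0 * 100 = 9.66%

9.66


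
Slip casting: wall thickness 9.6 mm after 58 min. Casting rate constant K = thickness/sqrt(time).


K = 9.6 / sqrt(58) = 9.6 / 7.6158 = 1.261 mm/min^0.5

1.261


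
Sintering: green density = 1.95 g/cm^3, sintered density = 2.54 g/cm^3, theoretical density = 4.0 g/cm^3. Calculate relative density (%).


Relative = 2.54 / 4.0 * 100 = 63.5%

63.5


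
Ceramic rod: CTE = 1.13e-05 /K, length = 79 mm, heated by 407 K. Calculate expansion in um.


dL = 1.13e-05 * 79 * 407 * 1000 = 363.329 um

363.329


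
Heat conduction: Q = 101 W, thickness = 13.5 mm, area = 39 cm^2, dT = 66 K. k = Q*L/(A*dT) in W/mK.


k = 101*13.5/1000/(39/10000*66) = 5.3 W/mK

5.3


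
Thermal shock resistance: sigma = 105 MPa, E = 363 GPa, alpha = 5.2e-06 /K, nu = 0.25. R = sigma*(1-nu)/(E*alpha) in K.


R = 105*(1-0.25)/(363*1000*5.2e-06) = 42 K

42


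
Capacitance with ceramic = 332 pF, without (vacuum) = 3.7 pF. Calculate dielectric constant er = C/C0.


er = 332 / 3.7 = 89.73

89.73


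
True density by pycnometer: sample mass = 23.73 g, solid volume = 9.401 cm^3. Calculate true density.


TD = 23.73 / 9.401 = 2.524 g/cm^3

2.524


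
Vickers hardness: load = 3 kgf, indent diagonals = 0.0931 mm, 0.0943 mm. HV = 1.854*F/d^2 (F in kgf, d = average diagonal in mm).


d_avg = (0.0931+0.0943)/2 = 0.0937 mm
HV = 1.854*3/0.0937^2 = 634

634


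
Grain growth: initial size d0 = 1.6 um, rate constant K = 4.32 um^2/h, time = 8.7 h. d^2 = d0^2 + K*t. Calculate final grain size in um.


d^2 = 1.6^2 + 4.32*8.7 = 40.144
d = sqrt(40.144) = 6.34 um

6.34


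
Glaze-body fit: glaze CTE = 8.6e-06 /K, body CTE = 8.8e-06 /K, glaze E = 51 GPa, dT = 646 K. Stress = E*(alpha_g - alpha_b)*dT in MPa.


Stress = 51*1000*(8.6e-06 - 8.8e-06)*646 = -6.6 MPa

-6.6


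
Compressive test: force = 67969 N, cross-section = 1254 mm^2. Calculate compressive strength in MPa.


CS = 67969 / 1254 = 54.2 MPa

54.2


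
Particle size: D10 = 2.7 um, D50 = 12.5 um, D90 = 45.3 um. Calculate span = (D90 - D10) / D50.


Span = (45.3 - 2.7) / 12.5 = 42.6 / 12.5 = 3.408

3.408


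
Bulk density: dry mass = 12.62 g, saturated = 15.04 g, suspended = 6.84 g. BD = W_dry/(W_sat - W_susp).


BD = 12.62 / (15.04 - 6.84) = 12.62 / 8.2 = 1.539 g/cm^3

1.539


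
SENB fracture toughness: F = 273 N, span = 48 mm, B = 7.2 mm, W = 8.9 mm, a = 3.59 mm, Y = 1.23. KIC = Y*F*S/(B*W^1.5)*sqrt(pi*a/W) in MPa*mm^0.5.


KIC = 1.23*273*48/(7.2*8.9^1.5)*sqrt(pi*3.59/8.9) = 94.91

94.91


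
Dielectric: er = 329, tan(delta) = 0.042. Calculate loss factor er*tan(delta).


Loss = 329 * 0.042 = 13.818

13.818


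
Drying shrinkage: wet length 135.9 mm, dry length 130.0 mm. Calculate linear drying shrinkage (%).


DS = (135.9 - 130.0) / 135.9 * 100 = 4.34%

4.34


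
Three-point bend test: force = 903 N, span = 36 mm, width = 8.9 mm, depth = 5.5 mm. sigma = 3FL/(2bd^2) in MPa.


sigma = 3*903*36/(2*8.9*5.5^2) = 181.1 MPa

181.1


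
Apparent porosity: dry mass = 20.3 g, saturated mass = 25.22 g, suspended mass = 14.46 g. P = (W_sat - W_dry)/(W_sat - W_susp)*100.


P = (25.22 - 20.3) / (25.22 - 14.46) * 100 = 4.92 / 10.76 * 100 = 45.7%

45.7


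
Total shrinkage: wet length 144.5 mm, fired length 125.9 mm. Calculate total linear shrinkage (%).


TS = (144.5 - 125.9) / 144.5 * 100 = 12.87%

12.87


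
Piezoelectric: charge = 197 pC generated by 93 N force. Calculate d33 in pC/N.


d33 = 197 / 93 = 2.1 pC/N

2.1


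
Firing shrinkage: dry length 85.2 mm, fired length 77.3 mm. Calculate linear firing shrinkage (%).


FS = (85.2 - 77.3) / 85.2 * 100 = 9.27%

9.27


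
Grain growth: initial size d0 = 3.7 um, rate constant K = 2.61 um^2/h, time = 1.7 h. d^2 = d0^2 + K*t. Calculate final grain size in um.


d^2 = 3.7^2 + 2.61*1.7 = 18.127
d = sqrt(18.127) = 4.26 um

4.26


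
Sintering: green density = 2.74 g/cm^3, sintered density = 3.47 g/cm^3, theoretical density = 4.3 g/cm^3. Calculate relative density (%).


Relative = 3.47 / 4.3 * 100 = 80.7%

80.7


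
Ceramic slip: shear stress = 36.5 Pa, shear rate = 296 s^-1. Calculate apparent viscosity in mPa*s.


eta = tau/gamma * 1000 = 36.5/296 * 1000 = 123.3 mPa*s

123.3


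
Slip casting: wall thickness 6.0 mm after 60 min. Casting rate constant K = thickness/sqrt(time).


K = 6.0 / sqrt(60) = 6.0 / 7.746 = 0.775 mm/min^0.5

0.775


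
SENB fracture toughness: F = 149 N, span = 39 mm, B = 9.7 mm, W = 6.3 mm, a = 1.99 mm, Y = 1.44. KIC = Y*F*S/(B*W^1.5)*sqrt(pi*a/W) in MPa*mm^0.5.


KIC = 1.44*149*39/(9.7*6.3^1.5)*sqrt(pi*1.99/6.3) = 54.35

54.35


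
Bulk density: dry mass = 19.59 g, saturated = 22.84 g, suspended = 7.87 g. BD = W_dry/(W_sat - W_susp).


BD = 19.59 / (22.84 - 7.87) = 19.59 / 14.97 = 1.309 g/cm^3

1.309


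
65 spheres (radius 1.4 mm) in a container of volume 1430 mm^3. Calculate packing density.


V_sphere = 4/3*pi*1.4^3 = 11.494 mm^3
Total V = 65*11.494 = 747.11 mm^3
PD = 747.11 / 1430 = 0.522

0.522


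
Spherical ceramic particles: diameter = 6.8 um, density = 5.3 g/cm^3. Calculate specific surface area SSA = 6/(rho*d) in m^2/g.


SSA = 6 / (5.3 * 6.8) = 0.166 m^2/g

0.166


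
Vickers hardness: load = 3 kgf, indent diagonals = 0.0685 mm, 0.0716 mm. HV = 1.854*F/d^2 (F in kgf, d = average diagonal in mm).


d_avg = (0.0685+0.0716)/2 = 0.07005 mm
HV = 1.854*3/0.07005^2 = 1133

1133


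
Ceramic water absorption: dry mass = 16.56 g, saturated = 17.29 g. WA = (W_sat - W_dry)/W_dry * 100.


WA = (17.29 - 16.56) / 16.56 * 100 = 4.41%

4.41


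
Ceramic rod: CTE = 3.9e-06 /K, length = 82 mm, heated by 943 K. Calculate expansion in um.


dL = 3.9e-06 * 82 * 943 * 1000 = 301.571 um

301.571


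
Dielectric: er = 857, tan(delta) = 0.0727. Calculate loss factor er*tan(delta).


Loss = 857 * 0.0727 = 62.304

62.304


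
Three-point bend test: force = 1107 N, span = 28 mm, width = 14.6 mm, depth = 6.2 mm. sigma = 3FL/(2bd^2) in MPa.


sigma = 3*1107*28/(2*14.6*6.2^2) = 82.8 MPa

82.8


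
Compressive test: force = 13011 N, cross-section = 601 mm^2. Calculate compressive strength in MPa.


CS = 13011 / 601 = 21.6 MPa

21.6


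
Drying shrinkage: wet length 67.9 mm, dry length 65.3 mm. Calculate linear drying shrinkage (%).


DS = (67.9 - 65.3) / 67.9 * 100 = 3.83%

3.83


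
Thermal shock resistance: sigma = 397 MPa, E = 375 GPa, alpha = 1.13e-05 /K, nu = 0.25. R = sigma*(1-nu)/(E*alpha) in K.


R = 397*(1-0.25)/(375*1000*1.13e-05) = 70 K

70


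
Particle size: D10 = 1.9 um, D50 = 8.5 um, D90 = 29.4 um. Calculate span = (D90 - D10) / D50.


Span = (29.4 - 1.9) / 8.5 = 27.5 / 8.5 = 3.235

3.235


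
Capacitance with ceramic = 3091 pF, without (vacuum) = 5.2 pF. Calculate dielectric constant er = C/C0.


er = 3091 / 5.2 = 594.42

594.42


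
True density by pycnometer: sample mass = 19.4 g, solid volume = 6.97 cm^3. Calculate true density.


TD = 19.4 / 6.97 = 2.783 g/cm^3

2.783


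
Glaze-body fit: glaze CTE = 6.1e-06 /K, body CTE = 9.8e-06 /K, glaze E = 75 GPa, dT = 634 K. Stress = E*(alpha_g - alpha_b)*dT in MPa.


Stress = 75*1000*(6.1e-06 - 9.8e-06)*634 = -175.9 MPa

-175.9


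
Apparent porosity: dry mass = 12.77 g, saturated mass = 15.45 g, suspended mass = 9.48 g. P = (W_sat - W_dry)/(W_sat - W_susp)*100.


P = (15.45 - 12.77) / (15.45 - 9.48) * 100 = 2.68 / 5.97 * 100 = 44.9%

44.9


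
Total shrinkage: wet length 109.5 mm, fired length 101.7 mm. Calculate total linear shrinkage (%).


TS = (109.5 - 101.7) / 109.5 * 100 = 7.12%

7.12


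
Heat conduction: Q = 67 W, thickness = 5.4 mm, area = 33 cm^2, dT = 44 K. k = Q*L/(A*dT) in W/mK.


k = 67*5.4/1000/(33/10000*44) = 2.49 W/mK

2.49


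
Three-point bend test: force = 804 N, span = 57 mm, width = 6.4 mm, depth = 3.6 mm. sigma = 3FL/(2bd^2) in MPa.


sigma = 3*804*57/(2*6.4*3.6^2) = 828.8 MPa

828.8


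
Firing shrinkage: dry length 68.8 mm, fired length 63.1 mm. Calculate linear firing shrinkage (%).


FS = (68.8 - 63.1) / 68.8 * 100 = 8.28%

8.28


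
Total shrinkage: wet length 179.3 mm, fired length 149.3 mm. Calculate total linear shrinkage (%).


TS = (179.3 - 149.3) / 179.3 * 100 = 16.73%

16.73


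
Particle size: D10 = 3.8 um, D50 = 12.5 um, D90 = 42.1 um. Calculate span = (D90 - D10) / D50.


Span = (42.1 - 3.8) / 12.5 = 38.3 / 12.5 = 3.064

3.064


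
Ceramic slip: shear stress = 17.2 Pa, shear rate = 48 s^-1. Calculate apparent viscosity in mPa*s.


eta = tau/gamma * 1000 = 17.2/48 * 1000 = 358.3 mPa*s

358.3


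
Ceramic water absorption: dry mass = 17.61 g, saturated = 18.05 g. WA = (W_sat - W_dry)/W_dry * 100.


WA = (18.05 - 17.61) / 17.61 * 100 = 2.5%

2.5


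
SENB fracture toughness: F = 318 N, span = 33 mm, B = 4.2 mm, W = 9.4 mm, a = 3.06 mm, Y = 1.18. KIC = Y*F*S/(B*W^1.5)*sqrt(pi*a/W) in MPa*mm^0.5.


KIC = 1.18*318*33/(4.2*9.4^1.5)*sqrt(pi*3.06/9.4) = 103.46

103.46


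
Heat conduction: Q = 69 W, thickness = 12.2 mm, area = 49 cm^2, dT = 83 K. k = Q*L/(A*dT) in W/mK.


k = 69*12.2/1000/(49/10000*83) = 2.07 W/mK

2.07


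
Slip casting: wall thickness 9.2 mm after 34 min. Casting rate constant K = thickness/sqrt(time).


K = 9.2 / sqrt(34) = 9.2 / 5.831 = 1.578 mm/min^0.5

1.578


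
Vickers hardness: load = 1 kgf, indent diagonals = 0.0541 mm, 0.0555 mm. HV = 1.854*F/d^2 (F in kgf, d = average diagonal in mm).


d_avg = (0.0541+0.0555)/2 = 0.0548 mm
HV = 1.854*1/0.0548^2 = 617

617


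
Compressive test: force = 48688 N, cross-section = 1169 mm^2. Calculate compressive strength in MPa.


CS = 48688 / 1169 = 41.6 MPa

41.6


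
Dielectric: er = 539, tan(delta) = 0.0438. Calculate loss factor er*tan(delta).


Loss = 539 * 0.0438 = 23.608

23.608


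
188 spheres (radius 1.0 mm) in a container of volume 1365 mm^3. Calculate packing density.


V_sphere = 4/3*pi*1.0^3 = 4.1888 mm^3
Total V = 188*4.1888 = 787.4944 mm^3
PD = 787.4944 / 1365 = 0.577

0.577


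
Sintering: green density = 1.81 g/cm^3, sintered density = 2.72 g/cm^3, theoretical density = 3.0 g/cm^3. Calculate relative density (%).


Relative = 2.72 / 3.0 * 100 = 90.7%

90.7


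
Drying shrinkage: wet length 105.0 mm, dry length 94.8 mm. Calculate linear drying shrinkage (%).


DS = (105.0 - 94.8) / 105.0 * 100 = 9.71%

9.71


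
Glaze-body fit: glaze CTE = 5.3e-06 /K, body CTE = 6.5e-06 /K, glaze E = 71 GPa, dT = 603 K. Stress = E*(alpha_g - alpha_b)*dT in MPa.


Stress = 71*1000*(5.3e-06 - 6.5e-06)*603 = -51.4 MPa

-51.4


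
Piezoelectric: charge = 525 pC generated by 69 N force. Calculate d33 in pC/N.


d33 = 525 / 69 = 7.6 pC/N

7.6


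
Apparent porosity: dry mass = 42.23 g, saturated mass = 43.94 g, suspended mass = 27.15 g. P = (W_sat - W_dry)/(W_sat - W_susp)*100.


P = (43.94 - 42.23) / (43.94 - 27.15) * 100 = 1.71 / 16.79 * 100 = 10.2%

10.2


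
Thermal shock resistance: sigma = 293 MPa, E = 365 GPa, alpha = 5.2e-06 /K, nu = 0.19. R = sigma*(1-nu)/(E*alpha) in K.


R = 293*(1-0.19)/(365*1000*5.2e-06) = 125 K

125


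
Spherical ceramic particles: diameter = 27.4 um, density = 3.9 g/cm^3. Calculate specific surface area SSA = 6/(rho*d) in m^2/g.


SSA = 6 / (3.9 * 27.4) = 0.056 m^2/g

0.056


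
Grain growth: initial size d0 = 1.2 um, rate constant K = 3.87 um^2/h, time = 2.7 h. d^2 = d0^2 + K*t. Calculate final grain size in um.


d^2 = 1.2^2 + 3.87*2.7 = 11.889
d = sqrt(11.889) = 3.45 um

3.45


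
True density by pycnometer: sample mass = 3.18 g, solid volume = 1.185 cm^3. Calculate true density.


TD = 3.18 / 1.185 = 2.684 g/cm^3

2.684


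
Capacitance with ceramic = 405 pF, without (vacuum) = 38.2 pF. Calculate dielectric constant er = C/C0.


er = 405 / 38.2 = 10.6

10.6


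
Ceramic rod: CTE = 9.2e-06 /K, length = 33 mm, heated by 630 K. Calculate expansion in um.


dL = 9.2e-06 * 33 * 630 * 1000 = 191.268 um

191.268


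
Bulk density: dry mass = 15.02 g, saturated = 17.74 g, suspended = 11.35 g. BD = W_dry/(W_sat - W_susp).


BD = 15.02 / (17.74 - 11.35) = 15.02 / 6.39 = 2.351 g/cm^3

2.351


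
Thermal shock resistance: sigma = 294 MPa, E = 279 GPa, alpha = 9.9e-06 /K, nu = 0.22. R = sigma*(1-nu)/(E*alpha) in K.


R = 294*(1-0.22)/(279*1000*9.9e-06) = 83 K

83


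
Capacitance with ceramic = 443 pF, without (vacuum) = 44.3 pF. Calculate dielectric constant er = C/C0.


er = 443 / 44.3 = 10.0

10.0


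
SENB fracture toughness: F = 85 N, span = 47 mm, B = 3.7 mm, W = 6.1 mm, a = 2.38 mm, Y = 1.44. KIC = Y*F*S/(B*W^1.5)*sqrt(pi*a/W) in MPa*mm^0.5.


KIC = 1.44*85*47/(3.7*6.1^1.5)*sqrt(pi*2.38/6.1) = 114.26

114.26


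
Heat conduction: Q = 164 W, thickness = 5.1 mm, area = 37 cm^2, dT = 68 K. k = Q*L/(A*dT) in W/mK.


k = 164*5.1/1000/(37/10000*68) = 3.32 W/mK

3.32


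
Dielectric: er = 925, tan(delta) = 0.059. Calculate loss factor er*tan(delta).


Loss = 925 * 0.059 = 54.575

54.575


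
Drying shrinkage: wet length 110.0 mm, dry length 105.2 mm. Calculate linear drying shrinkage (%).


DS = (110.0 - 105.2) / 110.0 * 100 = 4.36%

4.36


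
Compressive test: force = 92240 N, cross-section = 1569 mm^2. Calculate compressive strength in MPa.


CS = 92240 / 1569 = 58.8 MPa

58.8


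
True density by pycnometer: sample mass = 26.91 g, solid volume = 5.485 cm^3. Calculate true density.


TD = 26.91 / 5.485 = 4.906 g/cm^3

4.906


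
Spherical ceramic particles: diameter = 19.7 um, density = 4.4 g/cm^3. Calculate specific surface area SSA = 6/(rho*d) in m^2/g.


SSA = 6 / (4.4 * 19.7) = 0.069 m^2/g

0.069


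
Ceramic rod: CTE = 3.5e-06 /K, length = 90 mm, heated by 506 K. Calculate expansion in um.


dL = 3.5e-06 * 90 * 506 * 1000 = 159.39 um

159.39


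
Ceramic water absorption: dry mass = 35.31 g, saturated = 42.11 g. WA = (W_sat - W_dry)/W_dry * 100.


WA = (42.11 - 35.31) / 35.31 * 100 = 19.26%

19.26


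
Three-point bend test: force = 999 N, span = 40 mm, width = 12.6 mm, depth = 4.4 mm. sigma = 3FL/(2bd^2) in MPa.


sigma = 3*999*40/(2*12.6*4.4^2) = 245.7 MPa

245.7


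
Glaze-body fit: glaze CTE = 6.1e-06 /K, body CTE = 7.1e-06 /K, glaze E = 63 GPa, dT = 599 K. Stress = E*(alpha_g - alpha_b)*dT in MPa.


Stress = 63*1000*(6.1e-06 - 7.1e-06)*599 = -37.7 MPa

-37.7


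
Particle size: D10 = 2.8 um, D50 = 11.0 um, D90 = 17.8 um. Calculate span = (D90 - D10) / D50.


Span = (17.8 - 2.8) / 11.0 = 15.0 / 11.0 = 1.364

1.364


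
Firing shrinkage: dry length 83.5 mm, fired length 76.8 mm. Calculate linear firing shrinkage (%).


FS = (83.5 - 76.8) / 83.5 * 100 = 8.02%

8.02


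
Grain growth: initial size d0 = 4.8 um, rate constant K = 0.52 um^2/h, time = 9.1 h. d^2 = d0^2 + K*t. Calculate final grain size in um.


d^2 = 4.8^2 + 0.52*9.1 = 27.772
d = sqrt(27.772) = 5.27 um

5.27


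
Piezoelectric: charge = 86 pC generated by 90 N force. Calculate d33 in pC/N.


d33 = 86 / 90 = 1.0 pC/N

1.0


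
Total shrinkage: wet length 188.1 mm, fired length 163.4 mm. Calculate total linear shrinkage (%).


TS = (188.1 - 163.4) / 188.1 * 100 = 13.13%

13.13


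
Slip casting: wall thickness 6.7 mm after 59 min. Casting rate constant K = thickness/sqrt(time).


K = 6.7 / sqrt(59) = 6.7 / 7.6811 = 0.872 mm/min^0.5

0.872


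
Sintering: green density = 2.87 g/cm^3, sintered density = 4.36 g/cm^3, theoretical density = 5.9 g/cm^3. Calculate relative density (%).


Relative = 4.36 / 5.9 * 100 = 73.9%

73.9


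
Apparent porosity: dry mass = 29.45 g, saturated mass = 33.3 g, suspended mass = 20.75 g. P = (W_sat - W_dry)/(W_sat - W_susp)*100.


P = (33.3 - 29.45) / (33.3 - 20.75) * 100 = 3.85 / 12.55 * 100 = 30.7%

30.7


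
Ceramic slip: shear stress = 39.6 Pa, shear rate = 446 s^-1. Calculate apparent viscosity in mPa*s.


eta = tau/gamma * 1000 = 39.6/446 * 1000 = 88.8 mPa*s

88.8


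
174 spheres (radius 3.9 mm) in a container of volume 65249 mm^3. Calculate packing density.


V_sphere = 4/3*pi*3.9^3 = 248.4748 mm^3
Total V = 174*248.4748 = 43234.6152 mm^3
PD = 43234.6152 / 65249 = 0.663

0.663


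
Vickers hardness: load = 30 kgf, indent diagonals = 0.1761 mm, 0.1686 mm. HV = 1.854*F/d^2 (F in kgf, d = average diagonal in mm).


d_avg = (0.1761+0.1686)/2 = 0.17235 mm
HV = 1.854*30/0.17235^2 = 1872

1872


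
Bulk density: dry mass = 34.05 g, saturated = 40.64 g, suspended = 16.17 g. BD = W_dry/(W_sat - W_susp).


BD = 34.05 / (40.64 - 16.17) = 34.05 / 24.47 = 1.391 g/cm^3

1.391


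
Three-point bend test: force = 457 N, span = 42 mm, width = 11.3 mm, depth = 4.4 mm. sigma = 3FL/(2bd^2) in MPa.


sigma = 3*457*42/(2*11.3*4.4^2) = 131.6 MPa

131.6


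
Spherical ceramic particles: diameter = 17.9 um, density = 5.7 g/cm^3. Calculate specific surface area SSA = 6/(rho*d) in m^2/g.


SSA = 6 / (5.7 * 17.9) = 0.059 m^2/g

0.059


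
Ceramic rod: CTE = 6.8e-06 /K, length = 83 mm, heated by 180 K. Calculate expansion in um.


dL = 6.8e-06 * 83 * 180 * 1000 = 101.592 um

101.592


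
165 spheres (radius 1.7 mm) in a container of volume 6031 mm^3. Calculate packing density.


V_sphere = 4/3*pi*1.7^3 = 20.5795 mm^3
Total V = 165*20.5795 = 3395.6175 mm^3
PD = 3395.6175 / 6031 = 0.563

0.563


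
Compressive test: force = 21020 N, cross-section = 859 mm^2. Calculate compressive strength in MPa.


CS = 21020 / 859 = 24.5 MPa

24.5


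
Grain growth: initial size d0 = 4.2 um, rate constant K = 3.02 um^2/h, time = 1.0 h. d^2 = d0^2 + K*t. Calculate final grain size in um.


d^2 = 4.2^2 + 3.02*1.0 = 20.66
d = sqrt(20.66) = 4.55 um

4.55


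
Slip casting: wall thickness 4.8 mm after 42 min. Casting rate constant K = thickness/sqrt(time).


K = 4.8 / sqrt(42) = 4.8 / 6.4807 = 0.741 mm/min^0.5

0.741


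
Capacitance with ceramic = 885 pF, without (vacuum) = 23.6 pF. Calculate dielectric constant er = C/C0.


er = 885 / 23.6 = 37.5

37.5


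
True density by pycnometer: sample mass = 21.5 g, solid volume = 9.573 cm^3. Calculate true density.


TD = 21.5 / 9.573 = 2.246 g/cm^3

2.246


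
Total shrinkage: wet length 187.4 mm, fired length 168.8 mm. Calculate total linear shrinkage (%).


TS = (187.4 - 168.8) / 187.4 * 100 = 9.93%

9.93


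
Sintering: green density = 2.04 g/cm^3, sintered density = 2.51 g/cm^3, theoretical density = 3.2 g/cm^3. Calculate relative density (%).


Relative = 2.51 / 3.2 * 100 = 78.4%

78.4


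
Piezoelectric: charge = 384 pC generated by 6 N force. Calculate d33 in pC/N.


d33 = 384 / 6 = 64.0 pC/N

64.0


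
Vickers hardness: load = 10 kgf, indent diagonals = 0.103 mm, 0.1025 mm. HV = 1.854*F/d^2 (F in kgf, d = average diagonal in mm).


d_avg = (0.103+0.1025)/2 = 0.10275 mm
HV = 1.854*10/0.10275^2 = 1756

1756


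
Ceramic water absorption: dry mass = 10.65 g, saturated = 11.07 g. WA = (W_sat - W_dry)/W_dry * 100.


WA = (11.07 - 10.65) / 10.65 * 100 = 3.94%

3.94


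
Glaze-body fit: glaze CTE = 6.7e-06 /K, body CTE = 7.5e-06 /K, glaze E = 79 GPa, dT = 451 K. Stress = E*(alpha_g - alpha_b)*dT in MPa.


Stress = 79*1000*(6.7e-06 - 7.5e-06)*451 = -28.5 MPa

-28.5


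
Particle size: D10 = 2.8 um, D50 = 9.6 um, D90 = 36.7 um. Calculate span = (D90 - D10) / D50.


Span = (36.7 - 2.8) / 9.6 = 33.9 / 9.6 = 3.531

3.531


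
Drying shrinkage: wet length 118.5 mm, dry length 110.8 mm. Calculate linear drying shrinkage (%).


DS = (118.5 - 110.8) / 118.5 * 100 = 6.5%

6.5


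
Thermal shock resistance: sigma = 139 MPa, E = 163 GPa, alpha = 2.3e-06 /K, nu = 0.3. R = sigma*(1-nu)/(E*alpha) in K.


R = 139*(1-0.3)/(163*1000*2.3e-06) = 260 K

260


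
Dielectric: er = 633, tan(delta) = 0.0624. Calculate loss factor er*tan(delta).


Loss = 633 * 0.0624 = 39.499

39.499


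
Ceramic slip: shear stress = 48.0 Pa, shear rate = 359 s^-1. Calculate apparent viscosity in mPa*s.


eta = tau/gamma * 1000 = 48.0/359 * 1000 = 133.7 mPa*s

133.7


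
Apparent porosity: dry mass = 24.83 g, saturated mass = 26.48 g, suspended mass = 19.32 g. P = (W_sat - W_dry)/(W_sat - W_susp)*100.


P = (26.48 - 24.83) / (26.48 - 19.32) * 100 = 1.65 / 7.16 * 100 = 23.0%

23.0


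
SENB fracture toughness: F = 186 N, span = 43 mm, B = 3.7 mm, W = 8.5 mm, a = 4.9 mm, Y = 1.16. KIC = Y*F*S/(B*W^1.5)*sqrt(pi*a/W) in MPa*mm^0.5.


KIC = 1.16*186*43/(3.7*8.5^1.5)*sqrt(pi*4.9/8.5) = 136.17

136.17


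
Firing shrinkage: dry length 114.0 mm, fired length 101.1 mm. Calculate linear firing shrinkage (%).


FS = (114.0 - 101.1) / 114.0 * 100 = 11.32%

11.32


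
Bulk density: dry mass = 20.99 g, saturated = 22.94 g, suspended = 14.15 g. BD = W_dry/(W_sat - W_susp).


BD = 20.99 / (22.94 - 14.15) = 20.99 / 8.79 = 2.388 g/cm^3

2.388


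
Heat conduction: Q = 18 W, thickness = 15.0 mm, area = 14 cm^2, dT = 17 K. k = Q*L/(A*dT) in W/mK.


k = 18*15.0/1000/(14/10000*17) = 11.34 W/mK

11.34


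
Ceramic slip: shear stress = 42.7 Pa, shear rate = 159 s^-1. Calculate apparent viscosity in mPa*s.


eta = tau/gamma * 1000 = 42.7/159 * 1000 = 268.6 mPa*s

268.6


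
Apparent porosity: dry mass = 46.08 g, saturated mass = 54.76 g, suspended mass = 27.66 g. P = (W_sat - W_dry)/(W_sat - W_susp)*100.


P = (54.76 - 46.08) / (54.76 - 27.66) * 100 = 8.68 / 27.1 * 100 = 32.0%

32.0


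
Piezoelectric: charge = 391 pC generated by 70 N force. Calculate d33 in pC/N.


d33 = 391 / 70 = 5.6 pC/N

5.6


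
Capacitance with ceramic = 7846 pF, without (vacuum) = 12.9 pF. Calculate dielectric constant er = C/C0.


er = 7846 / 12.9 = 608.22

608.22


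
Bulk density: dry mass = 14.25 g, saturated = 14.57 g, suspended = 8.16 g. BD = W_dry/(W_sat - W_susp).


BD = 14.25 / (14.57 - 8.16) = 14.25 / 6.41 = 2.223 g/cm^3

2.223


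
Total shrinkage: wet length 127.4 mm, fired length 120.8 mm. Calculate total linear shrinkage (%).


TS = (127.4 - 120.8) / 127.4 * 100 = 5.18%

5.18


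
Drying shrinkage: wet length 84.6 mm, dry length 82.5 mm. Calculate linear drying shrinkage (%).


DS = (84.6 - 82.5) / 84.6 * 100 = 2.48%

2.48


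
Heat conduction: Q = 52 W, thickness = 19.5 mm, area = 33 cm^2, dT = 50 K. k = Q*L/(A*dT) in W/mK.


k = 52*19.5/1000/(33/10000*50) = 6.15 W/mK

6.15


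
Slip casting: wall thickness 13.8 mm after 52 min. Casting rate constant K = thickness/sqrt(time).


K = 13.8 / sqrt(52) = 13.8 / 7.2111 = 1.914 mm/min^0.5

1.914


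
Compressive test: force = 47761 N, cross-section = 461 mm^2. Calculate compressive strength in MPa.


CS = 47761 / 461 = 103.6 MPa

103.6


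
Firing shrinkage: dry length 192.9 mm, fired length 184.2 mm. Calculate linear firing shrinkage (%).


FS = (192.9 - 184.2) / 192.9 * 100 = 4.51%

4.51


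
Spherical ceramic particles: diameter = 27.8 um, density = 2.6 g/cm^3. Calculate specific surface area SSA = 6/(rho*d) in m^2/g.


SSA = 6 / (2.6 * 27.8) = 0.083 m^2/g

0.083


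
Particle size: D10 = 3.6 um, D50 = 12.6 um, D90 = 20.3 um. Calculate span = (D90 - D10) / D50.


Span = (20.3 - 3.6) / 12.6 = 16.7 / 12.6 = 1.325

1.325


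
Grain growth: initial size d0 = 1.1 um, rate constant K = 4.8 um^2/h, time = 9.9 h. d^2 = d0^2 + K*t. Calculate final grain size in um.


d^2 = 1.1^2 + 4.8*9.9 = 48.73
d = sqrt(48.73) = 6.98 um

6.98


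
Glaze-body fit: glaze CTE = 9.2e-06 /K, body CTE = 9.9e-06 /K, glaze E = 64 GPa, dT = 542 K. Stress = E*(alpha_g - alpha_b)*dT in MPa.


Stress = 64*1000*(9.2e-06 - 9.9e-06)*542 = -24.3 MPa

-24.3


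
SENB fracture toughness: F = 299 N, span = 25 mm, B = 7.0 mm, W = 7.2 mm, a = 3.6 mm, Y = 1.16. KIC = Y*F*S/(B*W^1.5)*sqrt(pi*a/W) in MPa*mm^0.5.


KIC = 1.16*299*25/(7.0*7.2^1.5)*sqrt(pi*3.6/7.2) = 80.36

80.36


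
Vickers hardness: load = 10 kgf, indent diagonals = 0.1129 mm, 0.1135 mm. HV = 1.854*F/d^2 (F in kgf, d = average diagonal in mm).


d_avg = (0.1129+0.1135)/2 = 0.1132 mm
HV = 1.854*10/0.1132^2 = 1447

1447


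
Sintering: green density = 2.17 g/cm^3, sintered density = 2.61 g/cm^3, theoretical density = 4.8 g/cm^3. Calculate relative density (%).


Relative = 2.61 / 4.8 * 100 = 54.4%

54.4


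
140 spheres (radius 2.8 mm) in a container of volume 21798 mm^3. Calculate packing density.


V_sphere = 4/3*pi*2.8^3 = 91.9523 mm^3
Total V = 140*91.9523 = 12873.322 mm^3
PD = 12873.322 / 21798 = 0.591

0.591


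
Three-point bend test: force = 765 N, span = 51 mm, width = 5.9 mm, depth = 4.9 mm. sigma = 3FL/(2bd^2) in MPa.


sigma = 3*765*51/(2*5.9*4.9^2) = 413.1 MPa

413.1


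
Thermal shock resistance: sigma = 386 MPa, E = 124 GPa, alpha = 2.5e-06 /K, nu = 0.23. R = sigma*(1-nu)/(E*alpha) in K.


R = 386*(1-0.23)/(124*1000*2.5e-06) = 959 K

959


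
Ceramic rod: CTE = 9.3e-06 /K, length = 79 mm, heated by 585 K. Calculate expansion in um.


dL = 9.3e-06 * 79 * 585 * 1000 = 429.8 um

429.8


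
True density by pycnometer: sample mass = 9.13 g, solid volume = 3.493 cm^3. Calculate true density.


TD = 9.13 / 3.493 = 2.614 g/cm^3

2.614


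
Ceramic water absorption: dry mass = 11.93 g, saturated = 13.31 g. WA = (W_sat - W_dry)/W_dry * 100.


WA = (13.31 - 11.93) / 11.93 * 100 = 11.57%

11.57


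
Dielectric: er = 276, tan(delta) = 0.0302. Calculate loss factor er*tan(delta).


Loss = 276 * 0.0302 = 8.335

8.335


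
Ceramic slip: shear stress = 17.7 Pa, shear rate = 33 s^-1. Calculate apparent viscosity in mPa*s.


eta = tau/gamma * 1000 = 17.7/33 * 1000 = 536.4 mPa*s

536.4


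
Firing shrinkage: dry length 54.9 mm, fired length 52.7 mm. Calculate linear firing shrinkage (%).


FS = (54.9 - 52.7) / 54.9 * 100 = 4.01%

4.01


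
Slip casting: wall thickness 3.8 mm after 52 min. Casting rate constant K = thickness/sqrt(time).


K = 3.8 / sqrt(52) = 3.8 / 7.2111 = 0.527 mm/min^0.5

0.527


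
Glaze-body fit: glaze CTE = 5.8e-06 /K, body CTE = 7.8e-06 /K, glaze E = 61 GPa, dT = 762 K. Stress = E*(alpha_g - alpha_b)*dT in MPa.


Stress = 61*1000*(5.8e-06 - 7.8e-06)*762 = -93.0 MPa

-93.0


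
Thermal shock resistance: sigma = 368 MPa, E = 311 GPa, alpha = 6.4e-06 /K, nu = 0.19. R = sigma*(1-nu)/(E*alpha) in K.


R = 368*(1-0.19)/(311*1000*6.4e-06) = 150 K

150


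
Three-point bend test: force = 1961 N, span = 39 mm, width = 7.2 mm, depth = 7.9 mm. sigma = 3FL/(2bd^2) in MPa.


sigma = 3*1961*39/(2*7.2*7.9^2) = 255.3 MPa

255.3


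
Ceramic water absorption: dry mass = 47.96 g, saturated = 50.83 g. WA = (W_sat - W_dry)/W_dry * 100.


WA = (50.83 - 47.96) / 47.96 * 100 = 5.98%

5.98


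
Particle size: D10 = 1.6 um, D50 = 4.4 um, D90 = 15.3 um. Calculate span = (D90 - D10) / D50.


Span = (15.3 - 1.6) / 4.4 = 13.7 / 4.4 = 3.114

3.114


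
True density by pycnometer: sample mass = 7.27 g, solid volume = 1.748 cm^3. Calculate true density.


TD = 7.27 / 1.748 = 4.159 g/cm^3

4.159


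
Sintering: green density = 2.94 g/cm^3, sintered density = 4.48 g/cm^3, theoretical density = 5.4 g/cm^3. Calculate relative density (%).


Relative = 4.48 / 5.4 * 100 = 83.0%

83.0


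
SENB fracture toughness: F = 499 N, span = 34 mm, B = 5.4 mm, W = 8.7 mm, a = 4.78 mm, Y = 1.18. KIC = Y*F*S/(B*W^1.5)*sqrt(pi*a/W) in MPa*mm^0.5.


KIC = 1.18*499*34/(5.4*8.7^1.5)*sqrt(pi*4.78/8.7) = 189.81

189.81


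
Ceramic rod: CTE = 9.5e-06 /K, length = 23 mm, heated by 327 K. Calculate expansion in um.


dL = 9.5e-06 * 23 * 327 * 1000 = 71.45 um

71.45


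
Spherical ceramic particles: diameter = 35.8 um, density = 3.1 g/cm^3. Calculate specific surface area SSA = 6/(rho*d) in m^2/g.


SSA = 6 / (3.1 * 35.8) = 0.054 m^2/g

0.054


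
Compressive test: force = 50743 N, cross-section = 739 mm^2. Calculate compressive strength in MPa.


CS = 50743 / 739 = 68.7 MPa

68.7


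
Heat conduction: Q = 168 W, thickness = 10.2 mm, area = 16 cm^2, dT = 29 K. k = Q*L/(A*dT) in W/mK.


k = 168*10.2/1000/(16/10000*29) = 36.93 W/mK

36.93


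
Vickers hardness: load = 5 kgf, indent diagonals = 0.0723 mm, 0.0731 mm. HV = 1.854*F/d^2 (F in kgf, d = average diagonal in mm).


d_avg = (0.0723+0.0731)/2 = 0.0727 mm
HV = 1.854*5/0.0727^2 = 1754

1754


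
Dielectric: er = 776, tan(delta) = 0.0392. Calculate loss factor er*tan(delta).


Loss = 776 * 0.0392 = 30.419

30.419


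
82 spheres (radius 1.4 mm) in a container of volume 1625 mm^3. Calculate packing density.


V_sphere = 4/3*pi*1.4^3 = 11.494 mm^3
Total V = 82*11.494 = 942.508 mm^3
PD = 942.508 / 1625 = 0.58

0.58


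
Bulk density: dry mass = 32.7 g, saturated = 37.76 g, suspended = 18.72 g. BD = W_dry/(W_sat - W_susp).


BD = 32.7 / (37.76 - 18.72) = 32.7 / 19.04 = 1.717 g/cm^3

1.717


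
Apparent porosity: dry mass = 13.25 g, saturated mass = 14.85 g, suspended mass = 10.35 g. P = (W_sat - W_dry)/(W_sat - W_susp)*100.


P = (14.85 - 13.25) / (14.85 - 10.35) * 100 = 1.6 / 4.5 * 100 = 35.6%

35.6


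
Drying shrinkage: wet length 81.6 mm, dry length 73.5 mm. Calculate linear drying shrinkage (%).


DS = (81.6 - 73.5) / 81.6 * 100 = 9.93%

9.93


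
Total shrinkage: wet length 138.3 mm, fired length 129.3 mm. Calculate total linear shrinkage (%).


TS = (138.3 - 129.3) / 138.3 * 100 = 6.51%

6.51


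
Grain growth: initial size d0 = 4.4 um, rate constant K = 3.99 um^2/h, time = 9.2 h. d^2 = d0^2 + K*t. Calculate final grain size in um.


d^2 = 4.4^2 + 3.99*9.2 = 56.068
d = sqrt(56.068) = 7.49 um

7.49


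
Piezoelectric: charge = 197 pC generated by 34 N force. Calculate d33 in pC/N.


d33 = 197 / 34 = 5.8 pC/N

5.8


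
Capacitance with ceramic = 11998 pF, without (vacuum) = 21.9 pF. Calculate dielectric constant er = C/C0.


er = 11998 / 21.9 = 547.85

547.85


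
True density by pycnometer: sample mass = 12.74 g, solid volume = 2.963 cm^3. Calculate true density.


TD = 12.74 / 2.963 = 4.3 g/cm^3

4.3


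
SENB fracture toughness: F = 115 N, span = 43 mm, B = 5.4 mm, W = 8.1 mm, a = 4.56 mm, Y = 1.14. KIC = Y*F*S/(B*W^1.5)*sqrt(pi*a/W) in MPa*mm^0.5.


KIC = 1.14*115*43/(5.4*8.1^1.5)*sqrt(pi*4.56/8.1) = 60.22

60.22


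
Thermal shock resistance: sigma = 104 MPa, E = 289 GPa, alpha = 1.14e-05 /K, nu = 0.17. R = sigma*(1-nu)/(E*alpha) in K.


R = 104*(1-0.17)/(289*1000*1.14e-05) = 26 K

26


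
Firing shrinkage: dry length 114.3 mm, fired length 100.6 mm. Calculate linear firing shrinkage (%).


FS = (114.3 - 100.6) / 114.3 * 100 = 11.99%

11.99


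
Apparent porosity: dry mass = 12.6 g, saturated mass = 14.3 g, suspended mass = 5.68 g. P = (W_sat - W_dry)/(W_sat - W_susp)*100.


P = (14.3 - 12.6) / (14.3 - 5.68) * 100 = 1.7 / 8.62 * 100 = 19.7%

19.7


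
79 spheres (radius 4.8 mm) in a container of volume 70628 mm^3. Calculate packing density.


V_sphere = 4/3*pi*4.8^3 = 463.2467 mm^3
Total V = 79*463.2467 = 36596.4893 mm^3
PD = 36596.4893 / 70628 = 0.518

0.518


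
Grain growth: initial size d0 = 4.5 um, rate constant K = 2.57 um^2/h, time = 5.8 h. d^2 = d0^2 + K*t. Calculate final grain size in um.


d^2 = 4.5^2 + 2.57*5.8 = 35.156
d = sqrt(35.156) = 5.93 um

5.93


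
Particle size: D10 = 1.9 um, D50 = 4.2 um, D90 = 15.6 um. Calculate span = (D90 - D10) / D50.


Span = (15.6 - 1.9) / 4.2 = 13.7 / 4.2 = 3.262

3.262


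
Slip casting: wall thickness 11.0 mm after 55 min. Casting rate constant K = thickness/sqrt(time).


K = 11.0 / sqrt(55) = 11.0 / 7.4162 = 1.483 mm/min^0.5

1.483


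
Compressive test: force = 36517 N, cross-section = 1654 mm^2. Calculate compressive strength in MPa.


CS = 36517 / 1654 = 22.1 MPa

22.1


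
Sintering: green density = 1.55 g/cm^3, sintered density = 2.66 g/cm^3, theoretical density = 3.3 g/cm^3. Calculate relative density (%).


Relative = 2.66 / 3.3 * 100 = 80.6%

80.6


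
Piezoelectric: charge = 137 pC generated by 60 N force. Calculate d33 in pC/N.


d33 = 137 / 60 = 2.3 pC/N

2.3


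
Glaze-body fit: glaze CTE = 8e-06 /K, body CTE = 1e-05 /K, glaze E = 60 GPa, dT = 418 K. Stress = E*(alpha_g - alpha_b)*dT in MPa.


Stress = 60*1000*(8e-06 - 1e-05)*418 = -50.2 MPa

-50.2


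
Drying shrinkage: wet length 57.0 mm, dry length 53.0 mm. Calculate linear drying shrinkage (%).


DS = (57.0 - 53.0) / 57.0 * 100 = 7.02%

7.02


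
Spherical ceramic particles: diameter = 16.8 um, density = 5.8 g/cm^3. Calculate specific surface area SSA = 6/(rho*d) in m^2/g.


SSA = 6 / (5.8 * 16.8) = 0.062 m^2/g

0.062


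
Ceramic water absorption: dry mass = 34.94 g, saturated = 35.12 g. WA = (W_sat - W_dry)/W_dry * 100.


WA = (35.12 - 34.94) / 34.94 * 100 = 0.52%

0.52


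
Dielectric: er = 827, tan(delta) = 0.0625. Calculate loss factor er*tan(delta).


Loss = 827 * 0.0625 = 51.688

51.688


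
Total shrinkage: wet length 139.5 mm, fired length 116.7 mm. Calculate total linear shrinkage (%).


TS = (139.5 - 116.7) / 139.5 * 100 = 16.34%

16.34


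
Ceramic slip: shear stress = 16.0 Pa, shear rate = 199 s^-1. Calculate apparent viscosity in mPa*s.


eta = tau/gamma * 1000 = 16.0/199 * 1000 = 80.4 mPa*s

80.4


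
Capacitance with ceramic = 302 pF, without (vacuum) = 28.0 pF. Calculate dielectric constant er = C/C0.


er = 302 / 28.0 = 10.79

10.79


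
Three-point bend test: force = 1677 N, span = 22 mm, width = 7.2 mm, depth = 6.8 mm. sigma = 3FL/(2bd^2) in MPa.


sigma = 3*1677*22/(2*7.2*6.8^2) = 166.2 MPa

166.2


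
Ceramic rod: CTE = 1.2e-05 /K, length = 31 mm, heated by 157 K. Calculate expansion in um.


dL = 1.2e-05 * 31 * 157 * 1000 = 58.404 um

58.404


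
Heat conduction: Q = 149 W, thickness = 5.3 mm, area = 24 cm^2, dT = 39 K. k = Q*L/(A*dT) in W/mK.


k = 149*5.3/1000/(24/10000*39) = 8.44 W/mK

8.44


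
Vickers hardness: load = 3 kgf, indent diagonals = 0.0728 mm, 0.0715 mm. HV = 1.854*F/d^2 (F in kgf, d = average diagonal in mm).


d_avg = (0.0728+0.0715)/2 = 0.07215 mm
HV = 1.854*3/0.07215^2 = 1068

1068


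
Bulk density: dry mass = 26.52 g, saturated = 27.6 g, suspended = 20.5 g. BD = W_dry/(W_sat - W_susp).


BD = 26.52 / (27.6 - 20.5) = 26.52 / 7.1 = 3.735 g/cm^3

3.735


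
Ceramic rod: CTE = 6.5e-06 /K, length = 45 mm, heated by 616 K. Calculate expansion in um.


dL = 6.5e-06 * 45 * 616 * 1000 = 180.18 um

180.18


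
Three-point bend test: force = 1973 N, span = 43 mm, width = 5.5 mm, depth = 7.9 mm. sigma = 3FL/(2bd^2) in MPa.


sigma = 3*1973*43/(2*5.5*7.9^2) = 370.7 MPa

370.7


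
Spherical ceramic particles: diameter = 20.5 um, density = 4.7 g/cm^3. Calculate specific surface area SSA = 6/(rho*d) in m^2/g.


SSA = 6 / (4.7 * 20.5) = 0.062 m^2/g

0.062


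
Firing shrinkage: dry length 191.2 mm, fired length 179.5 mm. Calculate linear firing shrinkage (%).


FS = (191.2 - 179.5) / 191.2 * 100 = 6.12%

6.12


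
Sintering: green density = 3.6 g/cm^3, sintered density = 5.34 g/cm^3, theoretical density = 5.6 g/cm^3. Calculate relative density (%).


Relative = 5.34 / 5.6 * 100 = 95.4%

95.4


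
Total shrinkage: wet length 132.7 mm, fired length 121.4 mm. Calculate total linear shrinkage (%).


TS = (132.7 - 121.4) / 132.7 * 100 = 8.52%

8.52


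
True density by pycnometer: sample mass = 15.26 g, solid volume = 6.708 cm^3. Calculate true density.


TD = 15.26 / 6.708 = 2.275 g/cm^3

2.275


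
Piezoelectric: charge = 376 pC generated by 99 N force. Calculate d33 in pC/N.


d33 = 376 / 99 = 3.8 pC/N

3.8


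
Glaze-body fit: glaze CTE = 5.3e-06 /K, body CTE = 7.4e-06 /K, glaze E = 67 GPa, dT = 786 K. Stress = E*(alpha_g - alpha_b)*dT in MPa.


Stress = 67*1000*(5.3e-06 - 7.4e-06)*786 = -110.6 MPa

-110.6


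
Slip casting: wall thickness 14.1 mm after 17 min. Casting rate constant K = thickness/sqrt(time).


K = 14.1 / sqrt(17) = 14.1 / 4.1231 = 3.42 mm/min^0.5

3.42


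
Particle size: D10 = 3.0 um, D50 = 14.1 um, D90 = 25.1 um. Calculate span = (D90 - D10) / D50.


Span = (25.1 - 3.0) / 14.1 = 22.1 / 14.1 = 1.567

1.567


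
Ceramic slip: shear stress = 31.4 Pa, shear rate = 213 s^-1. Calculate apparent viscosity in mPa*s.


eta = tau/gamma * 1000 = 31.4/213 * 1000 = 147.4 mPa*s

147.4


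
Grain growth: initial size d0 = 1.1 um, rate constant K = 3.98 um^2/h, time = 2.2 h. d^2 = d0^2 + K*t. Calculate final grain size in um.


d^2 = 1.1^2 + 3.98*2.2 = 9.966
d = sqrt(9.966) = 3.16 um

3.16


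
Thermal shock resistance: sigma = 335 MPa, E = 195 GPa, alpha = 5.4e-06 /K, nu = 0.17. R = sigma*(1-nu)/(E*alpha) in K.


R = 335*(1-0.17)/(195*1000*5.4e-06) = 264 K

264


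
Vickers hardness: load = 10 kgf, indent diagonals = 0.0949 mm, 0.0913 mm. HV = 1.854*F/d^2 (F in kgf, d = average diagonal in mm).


d_avg = (0.0949+0.0913)/2 = 0.0931 mm
HV = 1.854*10/0.0931^2 = 2139

2139


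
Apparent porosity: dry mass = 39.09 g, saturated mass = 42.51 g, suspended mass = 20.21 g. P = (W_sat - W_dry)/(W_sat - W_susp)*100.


P = (42.51 - 39.09) / (42.51 - 20.21) * 100 = 3.42 / 22.3 * 100 = 15.3%

15.3


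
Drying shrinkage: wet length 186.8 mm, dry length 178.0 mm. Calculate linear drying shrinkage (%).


DS = (186.8 - 178.0) / 186.8 * 100 = 4.71%

4.71


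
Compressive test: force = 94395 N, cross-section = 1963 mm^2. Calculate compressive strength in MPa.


CS = 94395 / 1963 = 48.1 MPa

48.1


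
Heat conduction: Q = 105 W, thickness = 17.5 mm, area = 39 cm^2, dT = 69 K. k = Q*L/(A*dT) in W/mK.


k = 105*17.5/1000/(39/10000*69) = 6.83 W/mK

6.83


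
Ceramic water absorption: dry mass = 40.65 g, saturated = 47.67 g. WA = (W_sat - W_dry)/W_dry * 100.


WA = (47.67 - 40.65) / 40.65 * 100 = 17.27%

17.27


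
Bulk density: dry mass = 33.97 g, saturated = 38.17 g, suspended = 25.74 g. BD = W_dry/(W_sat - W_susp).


BD = 33.97 / (38.17 - 25.74) = 33.97 / 12.43 = 2.733 g/cm^3

2.733


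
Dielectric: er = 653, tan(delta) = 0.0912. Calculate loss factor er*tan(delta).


Loss = 653 * 0.0912 = 59.554

59.554


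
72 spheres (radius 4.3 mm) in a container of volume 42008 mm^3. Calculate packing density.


V_sphere = 4/3*pi*4.3^3 = 333.0381 mm^3
Total V = 72*333.0381 = 23978.7432 mm^3
PD = 23978.7432 / 42008 = 0.571

0.571


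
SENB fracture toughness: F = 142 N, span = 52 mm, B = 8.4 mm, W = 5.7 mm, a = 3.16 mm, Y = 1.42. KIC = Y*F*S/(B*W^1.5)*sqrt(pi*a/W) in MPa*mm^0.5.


KIC = 1.42*142*52/(8.4*5.7^1.5)*sqrt(pi*3.16/5.7) = 121.05

121.05
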